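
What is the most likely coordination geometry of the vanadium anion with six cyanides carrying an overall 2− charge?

Ligand charges: each cyanide is −1. With an overall charge of −2 the vanadium centre must be in the +4 oxidation state.
V sits in group 5, so the d-electron count is 5 − 4 = 1.
Coordination number: 6.
Six donors around a single metal centre give an octahedral coordination sphere.

octahedral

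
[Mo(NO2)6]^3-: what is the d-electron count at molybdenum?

d3

Summing ligand charges against the −3 overall charge gives an oxidation state of +3 for molybdenum.
Molybdenum is a group-6 element; Mo(III) is therefore d³.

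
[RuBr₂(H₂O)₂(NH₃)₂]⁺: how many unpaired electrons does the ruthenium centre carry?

Summing ligand charges against the +1 overall charge gives an oxidation state of +3 for ruthenium.
Group 8 minus oxidation state 3 gives a d⁵ configuration.
The spin state decides the count: a 4d ion has a large Δₒ and is invariably low-spin.
An octahedral low-spin d⁵ ion is t₂g⁵e_g⁰, giving 1 unpaired electron.

1 unpaired electron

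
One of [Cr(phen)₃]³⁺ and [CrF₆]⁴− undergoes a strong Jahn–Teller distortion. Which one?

[CrF₆]⁴−

[Cr(phen)₃]³⁺: 1,10-phenanthroline is neutral; balancing the +3 overall charge requires Cr(III). Group 6 minus oxidation state 3 gives a d³ configuration. The d³ configuration leaves the e_g set evenly filled (or empty) — no strong Jahn–Teller driving force.
[CrF₆]⁴−: Summing ligand charges against the −4 overall charge gives an oxidation state of +2 for chromium. Group 6 minus oxidation state 2 gives a d⁴ configuration. Fluoride is a weak-field ligand for a first-row metal, so the complex is high-spin. The t₂g³e_g¹ (high-spin) configuration has an unevenly filled e_g set; the Jahn–Teller theorem predicts a tetragonal distortion (typically axial elongation) to lift the degeneracy.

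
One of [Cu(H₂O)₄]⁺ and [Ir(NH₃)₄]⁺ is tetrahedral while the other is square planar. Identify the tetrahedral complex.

For [Cu(H₂O)₄]⁺: Summing ligand charges against the +1 overall charge gives an oxidation state of +1 for copper. Copper is a group-11 element; Cu(I) is therefore d¹⁰. A d¹⁰ ion has no crystal-field stabilisation preference between square planar and tetrahedral, so four ligands adopt the sterically favoured tetrahedral geometry. → tetrahedral.
For [Ir(NH₃)₄]⁺: Ammonia is neutral; balancing the +1 overall charge requires Ir(I). Iridium is a group-9 element; Ir(I) is therefore d⁸. A 5d d⁸ ion has a large crystal-field splitting; square planar leaves the high-energy d_{x²−y²} orbital empty and maximises CFSE. → square planar.

[Cu(H₂O)₄]⁺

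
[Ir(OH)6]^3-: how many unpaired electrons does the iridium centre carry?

0 unpaired electrons

Summing ligand charges against the −3 overall charge gives an oxidation state of +3 for iridium.
Iridium is a group-9 element; Ir(III) is therefore d⁶.
The spin state decides the count: a 5d ion has a large Δₒ and is invariably low-spin.
An octahedral low-spin d⁶ ion is t₂g⁶e_g⁰, giving 0 unpaired electrons.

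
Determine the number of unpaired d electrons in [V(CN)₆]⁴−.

Summing ligand charges against the −4 overall charge gives an oxidation state of +2 for vanadium.
Vanadium is a group-5 element; V(II) is therefore d³.
In an octahedral field the d³ configuration is t₂g³e_g⁰ (only one arrangement possible), giving 3 unpaired electrons.

3 unpaired electrons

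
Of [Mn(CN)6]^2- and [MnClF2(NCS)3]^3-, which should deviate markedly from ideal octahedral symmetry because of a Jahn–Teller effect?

[MnClF2(NCS)3]^3-

[Mn(CN)6]^2-: Ligand charges: each cyanide is −1. With an overall charge of −2 the manganese centre must be in the +4 oxidation state. Group 7 minus oxidation state 4 gives a d³ configuration. The d³ configuration leaves the e_g set evenly filled (or empty) — no strong Jahn–Teller driving force.
[MnClF2(NCS)3]^3-: Each chloride is −1; each fluoride is −1; each isothiocyanate is −1; balancing the −3 overall charge requires Mn(III). Manganese is a group-7 element; Mn(III) is therefore d⁴. Chloride, fluoride, and isothiocyanate are weak-field ligands for a first-row metal, so the complex is high-spin. The t₂g³e_g¹ (high-spin) configuration has an unevenly filled e_g set; the Jahn–Teller theorem predicts a tetragonal distortion (typically axial elongation) to lift the degeneracy.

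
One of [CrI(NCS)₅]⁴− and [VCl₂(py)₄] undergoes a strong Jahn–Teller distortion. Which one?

[CrI(NCS)₅]⁴−

[CrI(NCS)₅]⁴−: Ligand charges: each iodide is −1; each isothiocyanate is −1. With an overall charge of −4 the chromium centre must be in the +2 oxidation state. Chromium is a group-6 element; Cr(II) is therefore d⁴. Iodide and isothiocyanate are weak-field ligands for a first-row metal, so the complex is high-spin. The t₂g³e_g¹ (high-spin) configuration has an unevenly filled e_g set; the Jahn–Teller theorem predicts a tetragonal distortion (typically axial elongation) to lift the degeneracy.
[VCl₂(py)₄]: Each chloride is −1; pyridine is neutral; balancing the 0 overall charge requires V(II). Group 5 minus oxidation state 2 gives a d³ configuration. The d³ configuration leaves the e_g set evenly filled (or empty) — no strong Jahn–Teller driving force.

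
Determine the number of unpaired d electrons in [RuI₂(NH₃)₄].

Summing ligand charges against the 0 overall charge gives an oxidation state of +2 for ruthenium.
Ru sits in group 8, so the d-electron count is 8 − 2 = 6.
The spin state decides the count: a 4d ion has a large Δₒ and is invariably low-spin.
An octahedral low-spin d⁶ ion is t₂g⁶e_g⁰, giving 0 unpaired electrons.

0 unpaired electrons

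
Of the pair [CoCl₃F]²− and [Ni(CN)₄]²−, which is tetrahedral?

For [CoCl₃F]²−: Summing ligand charges against the −2 overall charge gives an oxidation state of +2 for cobalt. Co sits in group 9, so the d-electron count is 9 − 2 = 7. For a high-spin 3d d⁷ ion with weak-field ligands the small Δₜ gives little square-planar CFSE advantage, so four ligands adopt the sterically favoured tetrahedral geometry. → tetrahedral.
For [Ni(CN)₄]²−: Summing ligand charges against the −2 overall charge gives an oxidation state of +2 for nickel. Group 10 minus oxidation state 2 gives a d⁸ configuration. Cyanide is a strong-field ligand (high in the spectrochemical series). A 3d d⁸ ion with strong-field ligands gains enough CFSE to favour square planar over tetrahedral. → square planar.

[CoCl₃F]²−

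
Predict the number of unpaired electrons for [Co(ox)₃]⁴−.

Ligand charges: each oxalate is −2. With an overall charge of −4 the cobalt centre must be in the +2 oxidation state.
Cobalt is a group-9 element; Co(II) is therefore d⁷.
Counting donor atoms: 3×oxalate (bidentate) → 6 donors. Coordination number = 6.
The spin state decides the count: Oxalate is a weak-field ligand for a first-row metal, so the complex is high-spin.
An octahedral high-spin d⁷ ion is t₂g⁵e_g², giving 3 unpaired electrons.

3 unpaired electrons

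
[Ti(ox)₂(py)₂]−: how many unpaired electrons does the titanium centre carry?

1 unpaired electron

Summing ligand charges against the −1 overall charge gives an oxidation state of +3 for titanium.
Ti sits in group 4, so the d-electron count is 4 − 3 = 1.
Counting donor atoms: 2×oxalate (bidentate) → 4 donors; 2×pyridine (monodentate) → 2 donors. Coordination number = 6.
In an octahedral field the d¹ configuration is t₂g¹e_g⁰ (only one arrangement possible), giving 1 unpaired electron.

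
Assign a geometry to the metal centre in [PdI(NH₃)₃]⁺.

Ligand charges: each iodide is −1; ammonia is neutral. With an overall charge of +1 the palladium centre must be in the +2 oxidation state.
Palladium is a group-10 element; Pd(II) is therefore d⁸.
Coordination number: 4.
A 4d d⁸ ion has a large crystal-field splitting; square planar leaves the high-energy d_{x²−y²} orbital empty and maximises CFSE.

square planar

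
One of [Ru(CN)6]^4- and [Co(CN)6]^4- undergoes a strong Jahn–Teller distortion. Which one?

[Ru(CN)6]^4-: Summing ligand charges against the −4 overall charge gives an oxidation state of +2 for ruthenium. Group 8 minus oxidation state 2 gives a d⁶ configuration. A 4d ion has a large Δₒ and is invariably low-spin. The d⁶ configuration leaves the e_g set evenly filled (or empty) — no strong Jahn–Teller driving force.
[Co(CN)6]^4-: Ligand charges: each cyanide is −1. With an overall charge of −4 the cobalt centre must be in the +2 oxidation state. Cobalt is a group-9 element; Co(II) is therefore d⁷. Cyanide is a strong-field ligand (high in the spectrochemical series) for a first-row metal, so the complex is low-spin. The t₂g⁶e_g¹ (low-spin) configuration has an unevenly filled e_g set; the Jahn–Teller theorem predicts a tetragonal distortion (typically axial elongation) to lift the degeneracy.

[Co(CN)6]^4-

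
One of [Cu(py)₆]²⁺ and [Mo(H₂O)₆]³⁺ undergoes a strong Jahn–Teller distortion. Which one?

[Cu(py)₆]²⁺: Pyridine is neutral; balancing the +2 overall charge requires Cu(II). Cu sits in group 11, so the d-electron count is 11 − 2 = 9. The t₂g⁶e_g³ configuration has an unevenly filled e_g set; the Jahn–Teller theorem predicts a tetragonal distortion (typically axial elongation) to lift the degeneracy.
[Mo(H₂O)₆]³⁺: Ligand charges: water is neutral. With an overall charge of +3 the molybdenum centre must be in the +3 oxidation state. Group 6 minus oxidation state 3 gives a d³ configuration. The d³ configuration leaves the e_g set evenly filled (or empty) — no strong Jahn–Teller driving force.

[Cu(py)₆]²⁺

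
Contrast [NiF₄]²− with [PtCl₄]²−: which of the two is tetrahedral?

[NiF₄]²−

For [NiF₄]²−: Ligand charges: each fluoride is −1. With an overall charge of −2 the nickel centre must be in the +2 oxidation state. Group 10 minus oxidation state 2 gives a d⁸ configuration. Fluoride is a weak-field ligand. With weak-field ligands the CFSE gain from square planar is small, so a 3d d⁸ ion takes the sterically preferred tetrahedral geometry. → tetrahedral.
For [PtCl₄]²−: Summing ligand charges against the −2 overall charge gives an oxidation state of +2 for platinum. Group 10 minus oxidation state 2 gives a d⁸ configuration. A 5d d⁸ ion has a large crystal-field splitting; square planar leaves the high-energy d_{x²−y²} orbital empty and maximises CFSE. → square planar.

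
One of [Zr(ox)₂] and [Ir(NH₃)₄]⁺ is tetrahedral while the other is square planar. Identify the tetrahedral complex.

[Zr(ox)₂]

For [Zr(ox)₂]: Each oxalate is −2; balancing the 0 overall charge requires Zr(IV). Zr sits in group 4, so the d-electron count is 4 − 4 = 0. A d⁰ ion has no crystal-field stabilisation preference between square planar and tetrahedral, so four ligands adopt the sterically favoured tetrahedral geometry. → tetrahedral.
For [Ir(NH₃)₄]⁺: Ammonia is neutral; balancing the +1 overall charge requires Ir(I). Group 9 minus oxidation state 1 gives a d⁸ configuration. A 5d d⁸ ion has a large crystal-field splitting; square planar leaves the high-energy d_{x²−y²} orbital empty and maximises CFSE. → square planar.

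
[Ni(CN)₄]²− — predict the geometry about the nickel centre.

square planar

Each cyanide is −1; balancing the −2 overall charge requires Ni(II).
Nickel is a group-10 element; Ni(II) is therefore d⁸.
Coordination number: 4.
Cyanide is a strong-field ligand (high in the spectrochemical series).
A 3d d⁸ ion with strong-field ligands gains enough CFSE to favour square planar over tetrahedral.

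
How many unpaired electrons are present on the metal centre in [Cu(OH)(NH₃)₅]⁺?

1 unpaired electron

Ligand charges: each hydroxide is −1; ammonia is neutral. With an overall charge of +1 the copper centre must be in the +2 oxidation state.
Group 11 minus oxidation state 2 gives a d⁹ configuration.
In an octahedral field the d⁹ configuration is t₂g⁶e_g³ (only one arrangement possible), giving 1 unpaired electron.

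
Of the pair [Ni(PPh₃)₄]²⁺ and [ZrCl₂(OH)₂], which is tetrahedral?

[ZrCl₂(OH)₂]

For [Ni(PPh₃)₄]²⁺: Summing ligand charges against the +2 overall charge gives an oxidation state of +2 for nickel. Nickel is a group-10 element; Ni(II) is therefore d⁸. Triphenylphosphine is a strong-field ligand (high in the spectrochemical series). A 3d d⁸ ion with strong-field ligands gains enough CFSE to favour square planar over tetrahedral. → square planar.
For [ZrCl₂(OH)₂]: Summing ligand charges against the 0 overall charge gives an oxidation state of +4 for zirconium. Zr sits in group 4, so the d-electron count is 4 − 4 = 0. A d⁰ ion has no crystal-field stabilisation preference between square planar and tetrahedral, so four ligands adopt the sterically favoured tetrahedral geometry. → tetrahedral.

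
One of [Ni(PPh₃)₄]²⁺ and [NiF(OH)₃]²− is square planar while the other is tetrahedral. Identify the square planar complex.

For [Ni(PPh₃)₄]²⁺: Summing ligand charges against the +2 overall charge gives an oxidation state of +2 for nickel. Group 10 minus oxidation state 2 gives a d⁸ configuration. Triphenylphosphine is a strong-field ligand (high in the spectrochemical series). A 3d d⁸ ion with strong-field ligands gains enough CFSE to favour square planar over tetrahedral. → square planar.
For [NiF(OH)₃]²−: Summing ligand charges against the −2 overall charge gives an oxidation state of +2 for nickel. Nickel is a group-10 element; Ni(II) is therefore d⁸. Fluoride and hydroxide are weak-field ligands. With weak-field ligands the CFSE gain from square planar is small, so a 3d d⁸ ion takes the sterically preferred tetrahedral geometry. → tetrahedral.

[Ni(PPh₃)₄]²⁺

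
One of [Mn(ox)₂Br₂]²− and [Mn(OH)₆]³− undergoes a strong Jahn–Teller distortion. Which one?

[Mn(OH)₆]³−

[Mn(ox)₂Br₂]²−: Summing ligand charges against the −2 overall charge gives an oxidation state of +4 for manganese. Manganese is a group-7 element; Mn(IV) is therefore d³. The d³ configuration leaves the e_g set evenly filled (or empty) — no strong Jahn–Teller driving force.
[Mn(OH)₆]³−: Ligand charges: each hydroxide is −1. With an overall charge of −3 the manganese centre must be in the +3 oxidation state. Mn sits in group 7, so the d-electron count is 7 − 3 = 4. Hydroxide is a weak-field ligand for a first-row metal, so the complex is high-spin. The t₂g³e_g¹ (high-spin) configuration has an unevenly filled e_g set; the Jahn–Teller theorem predicts a tetragonal distortion (typically axial elongation) to lift the degeneracy.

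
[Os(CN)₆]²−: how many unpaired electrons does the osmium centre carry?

Summing ligand charges against the −2 overall charge gives an oxidation state of +4 for osmium.
Group 8 minus oxidation state 4 gives a d⁴ configuration.
The spin state decides the count: a 5d ion has a large Δₒ and is invariably low-spin.
An octahedral low-spin d⁴ ion is t₂g⁴e_g⁰, giving 2 unpaired electrons.

2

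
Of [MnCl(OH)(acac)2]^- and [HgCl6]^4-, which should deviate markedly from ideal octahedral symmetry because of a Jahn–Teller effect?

[MnCl(OH)(acac)2]^-

[MnCl(OH)(acac)2]^-: Ligand charges: each chloride is −1; each hydroxide is −1; each acetylacetonate is −1. With an overall charge of −1 the manganese centre must be in the +3 oxidation state. Mn sits in group 7, so the d-electron count is 7 − 3 = 4. Acetylacetonate, chloride, and hydroxide are weak-field ligands for a first-row metal, so the complex is high-spin. The t₂g³e_g¹ (high-spin) configuration has an unevenly filled e_g set; the Jahn–Teller theorem predicts a tetragonal distortion (typically axial elongation) to lift the degeneracy.
[HgCl6]^4-: Each chloride is −1; balancing the −4 overall charge requires Hg(II). Hg sits in group 12, so the d-electron count is 12 − 2 = 10. The d¹⁰ configuration leaves the e_g set evenly filled (or empty) — no strong Jahn–Teller driving force.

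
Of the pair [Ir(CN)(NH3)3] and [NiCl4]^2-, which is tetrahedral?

[NiCl4]^2-

For [Ir(CN)(NH3)3]: Each cyanide is −1; ammonia is neutral; balancing the 0 overall charge requires Ir(I). Iridium is a group-9 element; Ir(I) is therefore d⁸. A 5d d⁸ ion has a large crystal-field splitting; square planar leaves the high-energy d_{x²−y²} orbital empty and maximises CFSE. → square planar.
For [NiCl4]^2-: Summing ligand charges against the −2 overall charge gives an oxidation state of +2 for nickel. Nickel is a group-10 element; Ni(II) is therefore d⁸. Chloride is a weak-field ligand. With weak-field ligands the CFSE gain from square planar is small, so a 3d d⁸ ion takes the sterically preferred tetrahedral geometry. → tetrahedral.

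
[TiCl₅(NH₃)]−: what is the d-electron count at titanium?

d0

Each chloride is −1; ammonia is neutral; balancing the −1 overall charge requires Ti(IV).
Group 4 minus oxidation state 4 gives a d⁰ configuration.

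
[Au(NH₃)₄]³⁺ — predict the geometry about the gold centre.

square planar

Summing ligand charges against the +3 overall charge gives an oxidation state of +3 for gold.
Gold is a group-11 element; Au(III) is therefore d⁸.
With 4 monodentate ligands the coordination number is 4.
A 5d d⁸ ion has a large crystal-field splitting; square planar leaves the high-energy d_{x²−y²} orbital empty and maximises CFSE.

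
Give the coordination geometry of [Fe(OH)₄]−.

tetrahedral

Ligand charges: each hydroxide is −1. With an overall charge of −1 the iron centre must be in the +3 oxidation state.
Group 8 minus oxidation state 3 gives a d⁵ configuration.
With 4 monodentate ligands the coordination number is 4.
Hydroxide is a weak-field ligand.
A high-spin d⁵ ion has zero CFSE in either geometry, so four ligands adopt the sterically favoured tetrahedral geometry.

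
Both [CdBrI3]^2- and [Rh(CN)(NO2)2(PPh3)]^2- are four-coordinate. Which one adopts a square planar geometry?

[Rh(CN)(NO2)2(PPh3)]^2-

For [CdBrI3]^2-: Summing ligand charges against the −2 overall charge gives an oxidation state of +2 for cadmium. Cd sits in group 12, so the d-electron count is 12 − 2 = 10. A d¹⁰ ion has no crystal-field stabilisation preference between square planar and tetrahedral, so four ligands adopt the sterically favoured tetrahedral geometry. → tetrahedral.
For [Rh(CN)(NO2)2(PPh3)]^2-: Each cyanide is −1; each nitro (N-bound nitrite) is −1; triphenylphosphine is neutral; balancing the −2 overall charge requires Rh(I). Group 9 minus oxidation state 1 gives a d⁸ configuration. A 4d d⁸ ion has a large crystal-field splitting; square planar leaves the high-energy d_{x²−y²} orbital empty and maximises CFSE. → square planar.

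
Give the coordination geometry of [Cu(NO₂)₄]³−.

Ligand charges: each nitro (N-bound nitrite) is −1. With an overall charge of −3 the copper centre must be in the +1 oxidation state.
Cu sits in group 11, so the d-electron count is 11 − 1 = 10.
With 4 monodentate ligands the coordination number is 4.
A d¹⁰ ion has no crystal-field stabilisation preference between square planar and tetrahedral, so four ligands adopt the sterically favoured tetrahedral geometry.

tetrahedral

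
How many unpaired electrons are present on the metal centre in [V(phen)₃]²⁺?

1,10-phenanthroline is neutral; balancing the +2 overall charge requires V(II).
Vanadium is a group-5 element; V(II) is therefore d³.
Counting donor atoms: 3×1,10-phenanthroline (bidentate) → 6 donors. Coordination number = 6.
In an octahedral field the d³ configuration is t₂g³e_g⁰ (only one arrangement possible), giving 3 unpaired electrons.

3 unpaired electrons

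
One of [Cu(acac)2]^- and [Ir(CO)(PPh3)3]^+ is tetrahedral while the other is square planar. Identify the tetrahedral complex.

[Cu(acac)2]^-

For [Cu(acac)2]^-: Summing ligand charges against the −1 overall charge gives an oxidation state of +1 for copper. Copper is a group-11 element; Cu(I) is therefore d¹⁰. A d¹⁰ ion has no crystal-field stabilisation preference between square planar and tetrahedral, so four ligands adopt the sterically favoured tetrahedral geometry. → tetrahedral.
For [Ir(CO)(PPh3)3]^+: Summing ligand charges against the +1 overall charge gives an oxidation state of +1 for iridium. Group 9 minus oxidation state 1 gives a d⁸ configuration. A 5d d⁸ ion has a large crystal-field splitting; square planar leaves the high-energy d_{x²−y²} orbital empty and maximises CFSE. → square planar.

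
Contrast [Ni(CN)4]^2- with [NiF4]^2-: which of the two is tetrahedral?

[NiF4]^2-

For [Ni(CN)4]^2-: Ligand charges: each cyanide is −1. With an overall charge of −2 the nickel centre must be in the +2 oxidation state. Nickel is a group-10 element; Ni(II) is therefore d⁸. Cyanide is a strong-field ligand (high in the spectrochemical series). A 3d d⁸ ion with strong-field ligands gains enough CFSE to favour square planar over tetrahedral. → square planar.
For [NiF4]^2-: Summing ligand charges against the −2 overall charge gives an oxidation state of +2 for nickel. Nickel is a group-10 element; Ni(II) is therefore d⁸. Fluoride is a weak-field ligand. With weak-field ligands the CFSE gain from square planar is small, so a 3d d⁸ ion takes the sterically preferred tetrahedral geometry. → tetrahedral.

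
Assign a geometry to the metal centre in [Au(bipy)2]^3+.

square planar

2,2′-bipyridine is neutral; balancing the +3 overall charge requires Au(III).
Au sits in group 11, so the d-electron count is 11 − 3 = 8.
Counting donor atoms: 2×2,2′-bipyridine (bidentate) → 4 donors. Coordination number = 4.
A 5d d⁸ ion has a large crystal-field splitting; square planar leaves the high-energy d_{x²−y²} orbital empty and maximises CFSE.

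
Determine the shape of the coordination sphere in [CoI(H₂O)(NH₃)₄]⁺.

octahedral

Summing ligand charges against the +1 overall charge gives an oxidation state of +2 for cobalt.
Cobalt is a group-9 element; Co(II) is therefore d⁷.
Coordination number: 6.
Six donors around a single metal centre give an octahedral coordination sphere.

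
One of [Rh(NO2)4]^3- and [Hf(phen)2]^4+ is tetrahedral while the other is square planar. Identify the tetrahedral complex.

[Hf(phen)2]^4+

For [Rh(NO2)4]^3-: Ligand charges: each nitro (N-bound nitrite) is −1. With an overall charge of −3 the rhodium centre must be in the +1 oxidation state. Rhodium is a group-9 element; Rh(I) is therefore d⁸. A 4d d⁸ ion has a large crystal-field splitting; square planar leaves the high-energy d_{x²−y²} orbital empty and maximises CFSE. → square planar.
For [Hf(phen)2]^4+: 1,10-phenanthroline is neutral; balancing the +4 overall charge requires Hf(IV). Group 4 minus oxidation state 4 gives a d⁰ configuration. A d⁰ ion has no crystal-field stabilisation preference between square planar and tetrahedral, so four ligands adopt the sterically favoured tetrahedral geometry. → tetrahedral.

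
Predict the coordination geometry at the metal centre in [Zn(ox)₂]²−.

Ligand charges: each oxalate is −2. With an overall charge of −2 the zinc centre must be in the +2 oxidation state.
Zinc is a group-12 element; Zn(II) is therefore d¹⁰.
Counting donor atoms: 2×oxalate (bidentate) → 4 donors. Coordination number = 4.
A d¹⁰ ion has no crystal-field stabilisation preference between square planar and tetrahedral, so four ligands adopt the sterically favoured tetrahedral geometry.

tetrahedral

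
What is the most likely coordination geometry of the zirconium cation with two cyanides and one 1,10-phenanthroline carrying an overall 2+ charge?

tetrahedral

Ligand charges: each cyanide is −1; 1,10-phenanthroline is neutral. With an overall charge of +2 the zirconium centre must be in the +4 oxidation state.
Zr sits in group 4, so the d-electron count is 4 − 4 = 0.
Counting donor atoms: 2×cyanide (monodentate) → 2 donors; 1×1,10-phenanthroline (bidentate) → 2 donors. Coordination number = 4.
A d⁰ ion has no crystal-field stabilisation preference between square planar and tetrahedral, so four ligands adopt the sterically favoured tetrahedral geometry.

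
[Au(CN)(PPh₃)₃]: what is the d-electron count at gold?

d¹⁰

Summing ligand charges against the 0 overall charge gives an oxidation state of +1 for gold.
Group 11 minus oxidation state 1 gives a d¹⁰ configuration.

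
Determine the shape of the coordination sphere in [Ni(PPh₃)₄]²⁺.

square planar

Summing ligand charges against the +2 overall charge gives an oxidation state of +2 for nickel.
Group 10 minus oxidation state 2 gives a d⁸ configuration.
Coordination number: 4.
Triphenylphosphine is a strong-field ligand (high in the spectrochemical series).
A 3d d⁸ ion with strong-field ligands gains enough CFSE to favour square planar over tetrahedral.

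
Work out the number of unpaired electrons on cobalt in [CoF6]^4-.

Each fluoride is −1; balancing the −4 overall charge requires Co(II).
Cobalt is a group-9 element; Co(II) is therefore d⁷.
The spin state decides the count: Fluoride is a weak-field ligand for a first-row metal, so the complex is high-spin.
An octahedral high-spin d⁷ ion is t₂g⁵e_g², giving 3 unpaired electrons.

3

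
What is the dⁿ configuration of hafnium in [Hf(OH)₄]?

Each hydroxide is −1; balancing the 0 overall charge requires Hf(IV).
Group 4 minus oxidation state 4 gives a d⁰ configuration.

d0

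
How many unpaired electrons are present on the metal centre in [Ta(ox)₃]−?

Each oxalate is −2; balancing the −1 overall charge requires Ta(V).
Tantalum is a group-5 element; Ta(V) is therefore d⁰.
Counting donor atoms: 3×oxalate (bidentate) → 6 donors. Coordination number = 6.
In an octahedral field the d⁰ configuration is t₂g⁰e_g⁰, giving 0 unpaired electrons.

0 unpaired electrons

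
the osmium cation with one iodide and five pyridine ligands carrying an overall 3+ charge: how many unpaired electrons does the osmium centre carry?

2 unpaired electrons

Ligand charges: each iodide is −1; pyridine is neutral. With an overall charge of +3 the osmium centre must be in the +4 oxidation state.
Os sits in group 8, so the d-electron count is 8 − 4 = 4.
The spin state decides the count: a 5d ion has a large Δₒ and is invariably low-spin.
An octahedral low-spin d⁴ ion is t₂g⁴e_g⁰, giving 2 unpaired electrons.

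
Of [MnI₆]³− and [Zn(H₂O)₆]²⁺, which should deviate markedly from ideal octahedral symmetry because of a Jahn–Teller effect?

[MnI₆]³−: Summing ligand charges against the −3 overall charge gives an oxidation state of +3 for manganese. Mn sits in group 7, so the d-electron count is 7 − 3 = 4. Iodide is a weak-field ligand for a first-row metal, so the complex is high-spin. The t₂g³e_g¹ (high-spin) configuration has an unevenly filled e_g set; the Jahn–Teller theorem predicts a tetragonal distortion (typically axial elongation) to lift the degeneracy.
[Zn(H₂O)₆]²⁺: Summing ligand charges against the +2 overall charge gives an oxidation state of +2 for zinc. Zinc is a group-12 element; Zn(II) is therefore d¹⁰. The d¹⁰ configuration leaves the e_g set evenly filled (or empty) — no strong Jahn–Teller driving force.

[MnI₆]³−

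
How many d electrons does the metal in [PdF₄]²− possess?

d8

Ligand charges: each fluoride is −1. With an overall charge of −2 the palladium centre must be in the +2 oxidation state.
Palladium is a group-10 element; Pd(II) is therefore d⁸.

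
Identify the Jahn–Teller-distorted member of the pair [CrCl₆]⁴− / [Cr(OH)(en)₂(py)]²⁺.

[CrCl₆]⁴−

[CrCl₆]⁴−: Ligand charges: each chloride is −1. With an overall charge of −4 the chromium centre must be in the +2 oxidation state. Group 6 minus oxidation state 2 gives a d⁴ configuration. Chloride is a weak-field ligand for a first-row metal, so the complex is high-spin. The t₂g³e_g¹ (high-spin) configuration has an unevenly filled e_g set; the Jahn–Teller theorem predicts a tetragonal distortion (typically axial elongation) to lift the degeneracy.
[Cr(OH)(en)₂(py)]²⁺: Each hydroxide is −1; ethylenediamine is neutral; pyridine is neutral; balancing the +2 overall charge requires Cr(III). Group 6 minus oxidation state 3 gives a d³ configuration. The d³ configuration leaves the e_g set evenly filled (or empty) — no strong Jahn–Teller driving force.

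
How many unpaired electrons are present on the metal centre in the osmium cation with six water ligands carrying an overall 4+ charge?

Ligand charges: water is neutral. With an overall charge of +4 the osmium centre must be in the +4 oxidation state.
Os sits in group 8, so the d-electron count is 8 − 4 = 4.
The spin state decides the count: a 5d ion has a large Δₒ and is invariably low-spin.
An octahedral low-spin d⁴ ion is t₂g⁴e_g⁰, giving 2 unpaired electrons.

2 unpaired electrons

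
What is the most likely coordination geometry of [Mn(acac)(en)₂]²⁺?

Summing ligand charges against the +2 overall charge gives an oxidation state of +3 for manganese.
Manganese is a group-7 element; Mn(III) is therefore d⁴.
Counting donor atoms: 1×acetylacetonate (bidentate) → 2 donors; 2×ethylenediamine (bidentate) → 4 donors. Coordination number = 6.
Six donors around a single metal centre give an octahedral coordination sphere.

octahedral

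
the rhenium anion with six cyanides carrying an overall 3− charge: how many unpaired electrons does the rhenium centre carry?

2 unpaired electrons

Each cyanide is −1; balancing the −3 overall charge requires Re(III).
Rhenium is a group-7 element; Re(III) is therefore d⁴.
The spin state decides the count: a 5d ion has a large Δₒ and is invariably low-spin.
An octahedral low-spin d⁴ ion is t₂g⁴e_g⁰, giving 2 unpaired electrons.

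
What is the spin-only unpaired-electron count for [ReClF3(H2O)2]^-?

Summing ligand charges against the −1 overall charge gives an oxidation state of +3 for rhenium.
Re sits in group 7, so the d-electron count is 7 − 3 = 4.
The spin state decides the count: a 5d ion has a large Δₒ and is invariably low-spin.
An octahedral low-spin d⁴ ion is t₂g⁴e_g⁰, giving 2 unpaired electrons.

2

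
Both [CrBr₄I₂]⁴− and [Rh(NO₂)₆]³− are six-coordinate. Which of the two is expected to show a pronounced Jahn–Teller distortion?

[CrBr₄I₂]⁴−

[CrBr₄I₂]⁴−: Each bromide is −1; each iodide is −1; balancing the −4 overall charge requires Cr(II). Group 6 minus oxidation state 2 gives a d⁴ configuration. Bromide and iodide are weak-field ligands for a first-row metal, so the complex is high-spin. The t₂g³e_g¹ (high-spin) configuration has an unevenly filled e_g set; the Jahn–Teller theorem predicts a tetragonal distortion (typically axial elongation) to lift the degeneracy.
[Rh(NO₂)₆]³−: Summing ligand charges against the −3 overall charge gives an oxidation state of +3 for rhodium. Rhodium is a group-9 element; Rh(III) is therefore d⁶. A 4d ion has a large Δₒ and is invariably low-spin. The d⁶ configuration leaves the e_g set evenly filled (or empty) — no strong Jahn–Teller driving force.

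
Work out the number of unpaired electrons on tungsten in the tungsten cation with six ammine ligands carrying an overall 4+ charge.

Summing ligand charges against the +4 overall charge gives an oxidation state of +4 for tungsten.
Tungsten is a group-6 element; W(IV) is therefore d².
In an octahedral field the d² configuration is t₂g²e_g⁰ (only one arrangement possible), giving 2 unpaired electrons.

2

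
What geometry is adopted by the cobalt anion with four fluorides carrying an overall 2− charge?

tetrahedral

Ligand charges: each fluoride is −1. With an overall charge of −2 the cobalt centre must be in the +2 oxidation state.
Cobalt is a group-9 element; Co(II) is therefore d⁷.
With 4 monodentate ligands the coordination number is 4.
Fluoride is a weak-field ligand.
For a high-spin 3d d⁷ ion with weak-field ligands the small Δₜ gives little square-planar CFSE advantage, so four ligands adopt the sterically favoured tetrahedral geometry.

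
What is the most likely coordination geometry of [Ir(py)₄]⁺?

Ligand charges: pyridine is neutral. With an overall charge of +1 the iridium centre must be in the +1 oxidation state.
Iridium is a group-9 element; Ir(I) is therefore d⁸.
Coordination number: 4.
A 5d d⁸ ion has a large crystal-field splitting; square planar leaves the high-energy d_{x²−y²} orbital empty and maximises CFSE.

square planar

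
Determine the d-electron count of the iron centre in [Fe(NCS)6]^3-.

Each isothiocyanate is −1; balancing the −3 overall charge requires Fe(III).
Fe sits in group 8, so the d-electron count is 8 − 3 = 5.

d5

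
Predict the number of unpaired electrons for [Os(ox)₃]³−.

1 unpaired electron

Ligand charges: each oxalate is −2. With an overall charge of −3 the osmium centre must be in the +3 oxidation state.
Osmium is a group-8 element; Os(III) is therefore d⁵.
Counting donor atoms: 3×oxalate (bidentate) → 6 donors. Coordination number = 6.
The spin state decides the count: a 5d ion has a large Δₒ and is invariably low-spin.
An octahedral low-spin d⁵ ion is t₂g⁵e_g⁰, giving 1 unpaired electron.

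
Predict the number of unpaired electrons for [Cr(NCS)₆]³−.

3

Summing ligand charges against the −3 overall charge gives an oxidation state of +3 for chromium.
Cr sits in group 6, so the d-electron count is 6 − 3 = 3.
In an octahedral field the d³ configuration is t₂g³e_g⁰ (only one arrangement possible), giving 3 unpaired electrons.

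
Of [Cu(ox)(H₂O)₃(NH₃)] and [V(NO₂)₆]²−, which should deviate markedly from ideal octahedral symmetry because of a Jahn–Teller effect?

[Cu(ox)(H₂O)₃(NH₃)]: Summing ligand charges against the 0 overall charge gives an oxidation state of +2 for copper. Copper is a group-11 element; Cu(II) is therefore d⁹. The t₂g⁶e_g³ configuration has an unevenly filled e_g set; the Jahn–Teller theorem predicts a tetragonal distortion (typically axial elongation) to lift the degeneracy.
[V(NO₂)₆]²−: Summing ligand charges against the −2 overall charge gives an oxidation state of +4 for vanadium. V sits in group 5, so the d-electron count is 5 − 4 = 1. The d¹ configuration leaves the e_g set evenly filled (or empty) — no strong Jahn–Teller driving force.

[Cu(ox)(H₂O)₃(NH₃)]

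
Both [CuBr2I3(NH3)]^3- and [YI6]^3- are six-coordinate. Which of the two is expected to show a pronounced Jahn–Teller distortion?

[CuBr2I3(NH3)]^3-: Ligand charges: each bromide is −1; each iodide is −1; ammonia is neutral. With an overall charge of −3 the copper centre must be in the +2 oxidation state. Group 11 minus oxidation state 2 gives a d⁹ configuration. The t₂g⁶e_g³ configuration has an unevenly filled e_g set; the Jahn–Teller theorem predicts a tetragonal distortion (typically axial elongation) to lift the degeneracy.
[YI6]^3-: Ligand charges: each iodide is −1. With an overall charge of −3 the yttrium centre must be in the +3 oxidation state. Y sits in group 3, so the d-electron count is 3 − 3 = 0. The d⁰ configuration leaves the e_g set evenly filled (or empty) — no strong Jahn–Teller driving force.

[CuBr2I3(NH3)]^3-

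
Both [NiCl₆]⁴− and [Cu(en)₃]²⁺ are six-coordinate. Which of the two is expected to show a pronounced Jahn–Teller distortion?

[Cu(en)₃]²⁺

[NiCl₆]⁴−: Summing ligand charges against the −4 overall charge gives an oxidation state of +2 for nickel. Group 10 minus oxidation state 2 gives a d⁸ configuration. The d⁸ configuration leaves the e_g set evenly filled (or empty) — no strong Jahn–Teller driving force.
[Cu(en)₃]²⁺: Ligand charges: ethylenediamine is neutral. With an overall charge of +2 the copper centre must be in the +2 oxidation state. Copper is a group-11 element; Cu(II) is therefore d⁹. The t₂g⁶e_g³ configuration has an unevenly filled e_g set; the Jahn–Teller theorem predicts a tetragonal distortion (typically axial elongation) to lift the degeneracy.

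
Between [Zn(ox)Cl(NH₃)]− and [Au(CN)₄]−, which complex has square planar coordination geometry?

For [Zn(ox)Cl(NH₃)]−: Each oxalate is −2; each chloride is −1; ammonia is neutral; balancing the −1 overall charge requires Zn(II). Zn sits in group 12, so the d-electron count is 12 − 2 = 10. A d¹⁰ ion has no crystal-field stabilisation preference between square planar and tetrahedral, so four ligands adopt the sterically favoured tetrahedral geometry. → tetrahedral.
For [Au(CN)₄]−: Summing ligand charges against the −1 overall charge gives an oxidation state of +3 for gold. Au sits in group 11, so the d-electron count is 11 − 3 = 8. A 5d d⁸ ion has a large crystal-field splitting; square planar leaves the high-energy d_{x²−y²} orbital empty and maximises CFSE. → square planar.

[Au(CN)₄]−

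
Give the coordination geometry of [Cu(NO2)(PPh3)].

Summing ligand charges against the 0 overall charge gives an oxidation state of +1 for copper.
Group 11 minus oxidation state 1 gives a d¹⁰ configuration.
Coordination number: 2.
A d¹⁰ ion with only two ligands adopts a linear arrangement (sp hybridisation; no CFSE preference).

linear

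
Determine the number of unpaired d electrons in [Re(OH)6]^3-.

2

Summing ligand charges against the −3 overall charge gives an oxidation state of +3 for rhenium.
Re sits in group 7, so the d-electron count is 7 − 3 = 4.
The spin state decides the count: a 5d ion has a large Δₒ and is invariably low-spin.
An octahedral low-spin d⁴ ion is t₂g⁴e_g⁰, giving 2 unpaired electrons.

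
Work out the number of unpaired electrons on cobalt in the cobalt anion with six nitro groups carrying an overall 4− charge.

Summing ligand charges against the −4 overall charge gives an oxidation state of +2 for cobalt.
Cobalt is a group-9 element; Co(II) is therefore d⁷.
The spin state decides the count: Nitro (N-bound nitrite) is a strong-field ligand (high in the spectrochemical series) for a first-row metal, so the complex is low-spin.
An octahedral low-spin d⁷ ion is t₂g⁶e_g¹, giving 1 unpaired electron.

1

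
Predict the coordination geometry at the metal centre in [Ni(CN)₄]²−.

Each cyanide is −1; balancing the −2 overall charge requires Ni(II).
Ni sits in group 10, so the d-electron count is 10 − 2 = 8.
Coordination number: 4.
Cyanide is a strong-field ligand (high in the spectrochemical series).
A 3d d⁸ ion with strong-field ligands gains enough CFSE to favour square planar over tetrahedral.

square planar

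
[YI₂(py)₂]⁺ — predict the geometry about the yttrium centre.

Each iodide is −1; pyridine is neutral; balancing the +1 overall charge requires Y(III).
Group 3 minus oxidation state 3 gives a d⁰ configuration.
With 4 monodentate ligands the coordination number is 4.
A d⁰ ion has no crystal-field stabilisation preference between square planar and tetrahedral, so four ligands adopt the sterically favoured tetrahedral geometry.

tetrahedral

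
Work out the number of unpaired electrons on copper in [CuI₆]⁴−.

1 unpaired electron

Ligand charges: each iodide is −1. With an overall charge of −4 the copper centre must be in the +2 oxidation state.
Copper is a group-11 element; Cu(II) is therefore d⁹.
In an octahedral field the d⁹ configuration is t₂g⁶e_g³ (only one arrangement possible), giving 1 unpaired electron.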